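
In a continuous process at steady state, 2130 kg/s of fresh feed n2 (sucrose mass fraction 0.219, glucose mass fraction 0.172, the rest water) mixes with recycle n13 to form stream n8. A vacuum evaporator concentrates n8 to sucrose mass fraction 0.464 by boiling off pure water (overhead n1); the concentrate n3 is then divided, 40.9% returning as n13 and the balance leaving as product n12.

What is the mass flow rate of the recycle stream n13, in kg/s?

695.7 kg/s

Overall sucrose balance (none leaves overhead): sucrose in fresh feed = sucrose in product, i.e. 2130×0.219 = (1−0.409)·n3·0.464.
n3 = 466.47/(0.464×0.591) = 1701.1 kg/s.
Recycle n13 = 0.409×1701.1 = 695.73 kg/s.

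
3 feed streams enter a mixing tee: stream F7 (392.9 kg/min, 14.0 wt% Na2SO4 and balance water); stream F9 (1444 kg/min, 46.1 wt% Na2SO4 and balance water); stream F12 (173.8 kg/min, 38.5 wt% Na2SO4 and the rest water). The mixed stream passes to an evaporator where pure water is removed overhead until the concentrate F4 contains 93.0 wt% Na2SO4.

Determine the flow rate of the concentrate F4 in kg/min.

846.9 kg/min

Na2SO4 entering = 392.9×0.140 + 1444×0.461 + 173.8×0.385 = 787.6 kg/min.
All Na2SO4 reports to F4, so F4 = 787.6/0.930 = 846.88 kg/min.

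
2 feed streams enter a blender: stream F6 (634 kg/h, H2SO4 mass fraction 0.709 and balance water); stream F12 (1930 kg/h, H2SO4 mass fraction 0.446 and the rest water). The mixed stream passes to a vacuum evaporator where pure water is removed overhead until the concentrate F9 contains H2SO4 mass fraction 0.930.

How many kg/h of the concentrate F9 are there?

H2SO4 entering = 634×0.709 + 1930×0.446 = 1310.3 kg/h.
All H2SO4 reports to F9, so F9 = 1310.3/0.930 = 1408.9 kg/h.

1409 kg/h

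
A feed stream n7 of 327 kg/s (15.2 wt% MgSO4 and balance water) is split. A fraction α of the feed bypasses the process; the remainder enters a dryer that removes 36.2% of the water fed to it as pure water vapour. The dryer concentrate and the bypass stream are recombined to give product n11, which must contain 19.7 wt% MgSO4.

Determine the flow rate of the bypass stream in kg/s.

83.67 kg/s

All 327×0.152 = 49.704 kg/s of MgSO4 reaches n11, so n11 = 49.704/0.197 = 252.3 kg/s and vapour = 74.695 kg/s.
The evaporator receives (1−α)·327 of feed at 0.848 water and removes 0.362 of that water:
0.362×0.848×(1−α)×327 = 74.695
(1−α) = 74.695/100.38 = 0.7441;  α = 0.2559.
Bypass flow = 0.2559×327 = 83.673 kg/s.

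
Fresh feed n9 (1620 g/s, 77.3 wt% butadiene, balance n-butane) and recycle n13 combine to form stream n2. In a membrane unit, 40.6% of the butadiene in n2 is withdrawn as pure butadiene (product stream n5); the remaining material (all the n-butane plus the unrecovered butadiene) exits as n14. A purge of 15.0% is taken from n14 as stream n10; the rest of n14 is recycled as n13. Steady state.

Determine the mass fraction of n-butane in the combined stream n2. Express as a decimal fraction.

0.4922

n-butane enters only via n9 and leaves only via the purge: 1620×0.227 = 0.150×(n-butane in n14), and the membrane unit passes all n-butane, so n-butane in n2 = n-butane in n14 = 2451.6 g/s.
butadiene in n2: m_A = 1620×0.773 + (1−0.150)·(1−0.406)·m_A, so m_A = 1252.3/0.4951 = 2529.3 g/s.
n2 = 2529.3 + 2451.6 = 4980.9 g/s.
n-butane fraction in n2 = 2451.6/4980.9 = 0.4922.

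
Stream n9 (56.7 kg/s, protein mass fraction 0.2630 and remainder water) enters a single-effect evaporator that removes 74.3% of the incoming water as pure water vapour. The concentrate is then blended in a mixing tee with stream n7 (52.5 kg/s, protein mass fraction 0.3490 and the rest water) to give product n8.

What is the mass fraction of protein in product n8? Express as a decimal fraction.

Vapour removed = 0.743×0.737×56.7 = 31.048 kg/s; concentrate = 25.652 kg/s.
protein reaching the mixer = 14.912 (from concentrate) + 52.5×0.349 = 33.235 kg/s.
Product flow = 25.652 + 52.5 = 78.152 kg/s; protein fraction = 0.4253.

0.4253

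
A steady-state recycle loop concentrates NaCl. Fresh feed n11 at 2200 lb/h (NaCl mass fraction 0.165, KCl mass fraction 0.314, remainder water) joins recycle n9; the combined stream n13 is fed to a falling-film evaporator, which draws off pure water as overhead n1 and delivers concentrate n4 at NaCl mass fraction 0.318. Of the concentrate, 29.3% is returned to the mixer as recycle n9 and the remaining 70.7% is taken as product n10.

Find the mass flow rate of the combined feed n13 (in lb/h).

Overall NaCl balance (none leaves overhead): NaCl in fresh feed = NaCl in product, i.e. 2200×0.165 = (1−0.293)·n4·0.318.
n4 = 363/(0.318×0.707) = 1614.6 lb/h.
Recycle n9 = 0.293×1614.6 = 473.07 lb/h.
Combined feed n13 = 2200 + 473.07 = 2673.1 lb/h.

2673 lb/h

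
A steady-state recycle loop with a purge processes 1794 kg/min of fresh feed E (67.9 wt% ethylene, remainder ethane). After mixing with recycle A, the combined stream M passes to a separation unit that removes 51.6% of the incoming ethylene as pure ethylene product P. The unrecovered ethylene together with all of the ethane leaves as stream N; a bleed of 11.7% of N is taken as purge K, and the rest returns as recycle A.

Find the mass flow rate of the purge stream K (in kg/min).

ethane enters only via E and leaves only via the purge: 1794×0.321 = 0.117×(ethane in N), and the separation unit passes all ethane, so ethane in M = ethane in N = 4922 kg/min.
ethylene in M: m_A = 1794×0.679 + (1−0.117)·(1−0.516)·m_A, so m_A = 1218.1/0.5726 = 2127.3 kg/min.
N = (1−0.516)×2127.3 + 4922 = 5951.6 kg/min.
Purge K = 0.117×5951.6 = 696.34 kg/min.

696.3 kg/min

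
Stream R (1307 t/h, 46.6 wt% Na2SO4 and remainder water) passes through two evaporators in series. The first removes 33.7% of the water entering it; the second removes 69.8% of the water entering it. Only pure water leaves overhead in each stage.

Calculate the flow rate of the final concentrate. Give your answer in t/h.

water in feed = 1307×0.534 = 697.94 t/h.
After stage 1: water left = (1−0.337)×697.94 = 462.73; stream total = 1071.8 t/h.
After stage 2: water left = (1−0.698)×462.73 = 139.75; final concentrate = 748.81 t/h.

748.8 t/h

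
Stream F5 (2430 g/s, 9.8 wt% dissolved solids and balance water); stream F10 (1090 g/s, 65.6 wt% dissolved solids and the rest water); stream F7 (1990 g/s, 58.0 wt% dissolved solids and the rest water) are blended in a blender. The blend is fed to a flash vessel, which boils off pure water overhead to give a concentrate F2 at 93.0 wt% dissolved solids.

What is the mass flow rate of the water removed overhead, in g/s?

3244 g/s

dissolved solids entering = 2430×0.098 + 1090×0.656 + 1990×0.580 = 2107.4 g/s.
All dissolved solids reports to F2, so F2 = 2107.4/0.930 = 2266 g/s.
Total feed = 5510 g/s; overhead = 5510 − 2266 = 3244 g/s.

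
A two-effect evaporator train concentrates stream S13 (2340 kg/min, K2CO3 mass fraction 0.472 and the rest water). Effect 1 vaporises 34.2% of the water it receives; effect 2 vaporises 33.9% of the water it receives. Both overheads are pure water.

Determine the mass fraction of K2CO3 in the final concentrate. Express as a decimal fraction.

0.673

water in feed = 2340×0.528 = 1235.5 kg/min.
After stage 1: water left = (1−0.342)×1235.5 = 812.97; stream total = 1917.5 kg/min.
After stage 2: water left = (1−0.339)×812.97 = 537.37; final concentrate = 1641.9 kg/min.
K2CO3 fraction = 1104.5/1641.9 = 0.673.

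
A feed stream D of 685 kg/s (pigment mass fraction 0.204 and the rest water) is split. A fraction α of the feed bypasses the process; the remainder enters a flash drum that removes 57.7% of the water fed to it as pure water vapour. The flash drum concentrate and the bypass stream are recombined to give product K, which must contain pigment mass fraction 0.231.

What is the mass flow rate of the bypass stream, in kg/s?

All 685×0.204 = 139.74 kg/s of pigment reaches K, so K = 139.74/0.231 = 604.94 kg/s and vapour = 80.065 kg/s.
The evaporator receives (1−α)·685 of feed at 0.796 water and removes 0.577 of that water:
0.577×0.796×(1−α)×685 = 80.065
(1−α) = 80.065/314.62 = 0.2545;  α = 0.7455.
Bypass flow = 0.7455×685 = 510.68 kg/s.

510.7 kg/s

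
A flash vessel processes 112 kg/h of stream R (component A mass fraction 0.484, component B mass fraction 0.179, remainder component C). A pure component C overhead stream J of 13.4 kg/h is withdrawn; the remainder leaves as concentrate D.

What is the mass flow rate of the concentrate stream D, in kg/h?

Concentrate = 112 − 13.4 = 98.6 kg/h.

98.6 kg/h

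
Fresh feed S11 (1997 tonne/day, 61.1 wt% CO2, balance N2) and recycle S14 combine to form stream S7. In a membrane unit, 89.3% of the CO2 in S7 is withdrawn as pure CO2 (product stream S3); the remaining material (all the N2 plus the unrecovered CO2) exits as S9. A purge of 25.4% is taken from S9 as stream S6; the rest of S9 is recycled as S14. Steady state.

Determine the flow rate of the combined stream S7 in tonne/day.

N2 enters only via S11 and leaves only via the purge: 1997×0.389 = 0.254×(N2 in S9), and the membrane unit passes all N2, so N2 in S7 = N2 in S9 = 3058.4 tonne/day.
CO2 in S7: m_A = 1997×0.611 + (1−0.254)·(1−0.893)·m_A, so m_A = 1220.2/0.9202 = 1326 tonne/day.
S7 = 1326 + 3058.4 = 4384.4 tonne/day.

4384 tonne/day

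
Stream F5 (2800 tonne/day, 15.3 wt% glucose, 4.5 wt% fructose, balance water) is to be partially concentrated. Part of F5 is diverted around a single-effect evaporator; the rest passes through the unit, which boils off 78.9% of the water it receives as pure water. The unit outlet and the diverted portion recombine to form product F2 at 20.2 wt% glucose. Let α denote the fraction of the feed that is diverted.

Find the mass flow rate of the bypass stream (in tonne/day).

1727 tonne/day

All 2800×0.153 = 428.4 tonne/day of glucose reaches F2, so F2 = 428.4/0.202 = 2120.8 tonne/day and vapour = 679.21 tonne/day.
The evaporator receives (1−α)·2800 of feed at 0.802 water and removes 0.789 of that water:
0.789×0.802×(1−α)×2800 = 679.21
(1−α) = 679.21/1771.8 = 0.3833;  α = 0.6167.
Bypass flow = 0.6167×2800 = 1726.6 tonne/day.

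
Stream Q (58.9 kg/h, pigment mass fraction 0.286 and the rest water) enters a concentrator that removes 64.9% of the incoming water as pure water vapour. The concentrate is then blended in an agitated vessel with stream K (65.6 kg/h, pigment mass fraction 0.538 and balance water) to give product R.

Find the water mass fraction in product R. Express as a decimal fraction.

Vapour removed = 0.649×0.714×58.9 = 27.293 kg/h; concentrate = 31.607 kg/h.
water reaching the mixer = 14.761 (from concentrate) + 65.6×0.462 = 45.068 kg/h.
Product flow = 31.607 + 65.6 = 97.207 kg/h; water fraction = 0.464.

0.464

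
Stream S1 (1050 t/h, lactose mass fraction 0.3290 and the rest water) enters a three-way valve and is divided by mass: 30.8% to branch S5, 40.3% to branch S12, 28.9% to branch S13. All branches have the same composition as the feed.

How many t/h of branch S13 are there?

303.4 t/h

Branch S13 flow = 0.289×1050 = 303.45 t/h.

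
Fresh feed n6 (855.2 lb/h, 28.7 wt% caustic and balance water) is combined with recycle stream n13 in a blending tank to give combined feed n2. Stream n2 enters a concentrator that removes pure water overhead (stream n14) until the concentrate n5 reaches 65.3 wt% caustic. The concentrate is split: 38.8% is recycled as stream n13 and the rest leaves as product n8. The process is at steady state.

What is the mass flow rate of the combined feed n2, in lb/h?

Overall caustic balance (none leaves overhead): caustic in fresh feed = caustic in product, i.e. 855.2×0.287 = (1−0.388)·n5·0.653.
n5 = 245.44/(0.653×0.612) = 614.16 lb/h.
Recycle n13 = 0.388×614.16 = 238.3 lb/h.
Combined feed n2 = 855.2 + 238.3 = 1093.5 lb/h.

1093 lb/h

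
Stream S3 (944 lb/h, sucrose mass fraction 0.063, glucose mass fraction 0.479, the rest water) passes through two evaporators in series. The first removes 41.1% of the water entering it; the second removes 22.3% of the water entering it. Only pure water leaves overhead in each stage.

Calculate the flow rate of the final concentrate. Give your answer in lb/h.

water in feed = 944×0.458 = 432.35 lb/h.
After stage 1: water left = (1−0.411)×432.35 = 254.66; stream total = 766.3 lb/h.
After stage 2: water left = (1−0.223)×254.66 = 197.87; final concentrate = 709.52 lb/h.

709.5 lb/h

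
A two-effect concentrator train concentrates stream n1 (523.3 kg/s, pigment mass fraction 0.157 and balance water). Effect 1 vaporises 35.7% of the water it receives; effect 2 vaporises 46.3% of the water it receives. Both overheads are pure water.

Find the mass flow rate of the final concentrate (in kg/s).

water in feed = 523.3×0.843 = 441.14 kg/s.
After stage 1: water left = (1−0.357)×441.14 = 283.65; stream total = 365.81 kg/s.
After stage 2: water left = (1−0.463)×283.65 = 152.32; final concentrate = 234.48 kg/s.

234.5 kg/s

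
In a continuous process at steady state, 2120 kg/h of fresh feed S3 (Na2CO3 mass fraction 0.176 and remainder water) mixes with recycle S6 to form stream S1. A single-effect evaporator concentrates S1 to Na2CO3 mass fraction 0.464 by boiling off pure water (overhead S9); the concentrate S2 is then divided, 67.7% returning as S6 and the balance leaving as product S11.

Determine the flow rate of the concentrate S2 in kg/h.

Overall Na2CO3 balance (none leaves overhead): Na2CO3 in fresh feed = Na2CO3 in product, i.e. 2120×0.176 = (1−0.677)·S2·0.464.
S2 = 373.12/(0.464×0.323) = 2489.6 kg/h.

2490 kg/h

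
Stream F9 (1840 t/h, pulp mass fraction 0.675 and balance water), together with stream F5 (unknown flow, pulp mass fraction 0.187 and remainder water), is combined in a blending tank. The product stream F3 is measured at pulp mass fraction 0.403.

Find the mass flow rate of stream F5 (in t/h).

2317 t/h

Let F5 be the unknown flow. Total out = 1840 + F5.
pulp balance: 1242 + 0.187·F5 = 0.403·(1840 + F5)
(0.187 − 0.403)·F5 = 0.403×1840 − 1242 = -500.48
F5 = -500.48 / -0.216 = 2317 t/h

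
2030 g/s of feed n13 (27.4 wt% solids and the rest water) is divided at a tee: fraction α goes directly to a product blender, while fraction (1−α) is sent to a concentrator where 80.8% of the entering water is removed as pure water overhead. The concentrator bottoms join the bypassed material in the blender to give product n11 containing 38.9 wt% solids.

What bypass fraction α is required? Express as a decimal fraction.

All 2030×0.274 = 556.22 g/s of solids reaches n11, so n11 = 556.22/0.389 = 1429.9 g/s and vapour = 600.13 g/s.
The evaporator receives (1−α)·2030 of feed at 0.726 water and removes 0.808 of that water:
0.808×0.726×(1−α)×2030 = 600.13
(1−α) = 600.13/1190.8 = 0.5040;  α = 0.4960.

0.496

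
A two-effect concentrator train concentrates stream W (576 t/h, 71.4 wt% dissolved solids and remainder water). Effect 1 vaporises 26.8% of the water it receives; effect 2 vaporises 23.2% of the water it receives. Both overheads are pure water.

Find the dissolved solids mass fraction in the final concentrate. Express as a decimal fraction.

0.816

water in feed = 576×0.286 = 164.74 t/h.
After stage 1: water left = (1−0.268)×164.74 = 120.59; stream total = 531.85 t/h.
After stage 2: water left = (1−0.232)×120.59 = 92.611; final concentrate = 503.87 t/h.
dissolved solids fraction = 411.26/503.87 = 0.816.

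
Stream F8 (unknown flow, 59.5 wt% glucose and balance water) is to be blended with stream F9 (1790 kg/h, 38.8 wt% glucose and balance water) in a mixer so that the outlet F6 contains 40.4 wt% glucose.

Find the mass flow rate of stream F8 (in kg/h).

149.9 kg/h

Let F8 be the unknown flow. Total out = 1790 + F8.
glucose balance: 694.52 + 0.595·F8 = 0.404·(1790 + F8)
(0.595 − 0.404)·F8 = 0.404×1790 − 694.52 = 28.64
F8 = 28.64 / 0.191 = 149.95 kg/h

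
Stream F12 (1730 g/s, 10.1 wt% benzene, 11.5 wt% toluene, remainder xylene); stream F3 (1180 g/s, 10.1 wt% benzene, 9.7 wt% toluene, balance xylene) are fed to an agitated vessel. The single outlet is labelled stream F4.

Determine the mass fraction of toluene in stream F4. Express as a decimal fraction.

Total flow out = 1730 + 1180 = 2910 g/s.
toluene in = 1730×0.115 + 1180×0.097 = 313.41 g/s.
toluene mass fraction in F4 = 313.41/2910 = 0.108.

0.108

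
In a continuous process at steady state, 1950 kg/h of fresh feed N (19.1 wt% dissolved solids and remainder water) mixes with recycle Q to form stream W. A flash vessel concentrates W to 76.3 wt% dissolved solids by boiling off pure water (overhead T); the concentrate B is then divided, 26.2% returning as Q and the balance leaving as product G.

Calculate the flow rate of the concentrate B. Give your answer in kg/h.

661.4 kg/h

Overall dissolved solids balance (none leaves overhead): dissolved solids in fresh feed = dissolved solids in product, i.e. 1950×0.191 = (1−0.262)·B·0.763.
B = 372.45/(0.763×0.738) = 661.43 kg/h.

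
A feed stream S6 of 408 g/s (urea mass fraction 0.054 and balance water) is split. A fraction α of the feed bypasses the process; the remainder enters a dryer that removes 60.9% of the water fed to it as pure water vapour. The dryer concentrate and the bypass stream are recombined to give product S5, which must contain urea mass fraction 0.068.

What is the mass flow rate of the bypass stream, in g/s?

All 408×0.054 = 22.032 g/s of urea reaches S5, so S5 = 22.032/0.068 = 324 g/s and vapour = 84 g/s.
The evaporator receives (1−α)·408 of feed at 0.946 water and removes 0.609 of that water:
0.609×0.946×(1−α)×408 = 84
(1−α) = 84/235.05 = 0.3574;  α = 0.6426.
Bypass flow = 0.6426×408 = 262.2 g/s.

262.2 g/s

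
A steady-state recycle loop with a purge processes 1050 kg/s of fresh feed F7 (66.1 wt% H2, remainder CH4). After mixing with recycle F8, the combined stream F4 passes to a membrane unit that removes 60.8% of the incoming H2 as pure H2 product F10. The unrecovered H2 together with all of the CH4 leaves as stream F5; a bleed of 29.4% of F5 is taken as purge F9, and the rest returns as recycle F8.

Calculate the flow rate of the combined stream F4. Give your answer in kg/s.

CH4 enters only via F7 and leaves only via the purge: 1050×0.339 = 0.294×(CH4 in F5), and the membrane unit passes all CH4, so CH4 in F4 = CH4 in F5 = 1210.7 kg/s.
H2 in F4: m_A = 1050×0.661 + (1−0.294)·(1−0.608)·m_A, so m_A = 694.05/0.7232 = 959.63 kg/s.
F4 = 959.63 + 1210.7 = 2170.3 kg/s.

2170 kg/s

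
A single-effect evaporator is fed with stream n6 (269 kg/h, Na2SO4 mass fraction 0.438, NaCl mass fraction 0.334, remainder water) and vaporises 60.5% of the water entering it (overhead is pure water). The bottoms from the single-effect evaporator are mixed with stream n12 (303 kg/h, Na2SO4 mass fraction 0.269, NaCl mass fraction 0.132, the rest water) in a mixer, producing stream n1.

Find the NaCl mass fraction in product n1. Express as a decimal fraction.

Vapour removed = 0.605×0.228×269 = 37.106 kg/h; concentrate = 231.89 kg/h.
NaCl reaching the mixer = 89.846 (from concentrate) + 303×0.132 = 129.84 kg/h.
Product flow = 231.89 + 303 = 534.89 kg/h; NaCl fraction = 0.243.

0.243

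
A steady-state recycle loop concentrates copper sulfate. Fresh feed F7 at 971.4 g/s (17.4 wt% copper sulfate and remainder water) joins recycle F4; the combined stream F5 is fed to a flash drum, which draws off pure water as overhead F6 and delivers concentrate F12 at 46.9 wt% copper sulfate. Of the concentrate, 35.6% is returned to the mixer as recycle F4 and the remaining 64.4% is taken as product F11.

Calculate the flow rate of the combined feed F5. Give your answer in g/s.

Overall copper sulfate balance (none leaves overhead): copper sulfate in fresh feed = copper sulfate in product, i.e. 971.4×0.174 = (1−0.356)·F12·0.469.
F12 = 169.02/(0.469×0.644) = 559.61 g/s.
Recycle F4 = 0.356×559.61 = 199.22 g/s.
Combined feed F5 = 971.4 + 199.22 = 1170.6 g/s.

1171 g/s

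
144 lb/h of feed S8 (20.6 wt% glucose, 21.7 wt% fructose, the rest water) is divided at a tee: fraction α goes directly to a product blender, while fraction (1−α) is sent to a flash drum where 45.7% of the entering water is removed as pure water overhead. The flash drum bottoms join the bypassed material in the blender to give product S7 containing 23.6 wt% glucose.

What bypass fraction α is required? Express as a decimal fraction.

All 144×0.206 = 29.664 lb/h of glucose reaches S7, so S7 = 29.664/0.236 = 125.69 lb/h and vapour = 18.305 lb/h.
The evaporator receives (1−α)·144 of feed at 0.577 water and removes 0.457 of that water:
0.457×0.577×(1−α)×144 = 18.305
(1−α) = 18.305/37.971 = 0.4821;  α = 0.5179.

0.518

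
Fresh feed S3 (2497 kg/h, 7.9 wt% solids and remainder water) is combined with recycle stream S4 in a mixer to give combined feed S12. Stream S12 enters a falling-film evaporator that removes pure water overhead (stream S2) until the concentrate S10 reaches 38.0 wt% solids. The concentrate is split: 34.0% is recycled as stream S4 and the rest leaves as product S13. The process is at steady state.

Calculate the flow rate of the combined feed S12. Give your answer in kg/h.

Overall solids balance (none leaves overhead): solids in fresh feed = solids in product, i.e. 2497×0.079 = (1−0.340)·S10·0.380.
S10 = 197.26/(0.380×0.660) = 786.54 kg/h.
Recycle S4 = 0.340×786.54 = 267.42 kg/h.
Combined feed S12 = 2497 + 267.42 = 2764.4 kg/h.

2764 kg/h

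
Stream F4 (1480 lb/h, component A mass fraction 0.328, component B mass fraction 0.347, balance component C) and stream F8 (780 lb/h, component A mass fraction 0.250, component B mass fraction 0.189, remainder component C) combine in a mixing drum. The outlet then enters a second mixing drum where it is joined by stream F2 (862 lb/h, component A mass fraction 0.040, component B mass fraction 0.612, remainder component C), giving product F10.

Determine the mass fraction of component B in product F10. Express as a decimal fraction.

0.381

Overall, product flow = 3122 lb/h.
component B in = 1480×0.347 + 780×0.189 + 862×0.612 = 1188.5 lb/h.
component B fraction in F10 = 0.381.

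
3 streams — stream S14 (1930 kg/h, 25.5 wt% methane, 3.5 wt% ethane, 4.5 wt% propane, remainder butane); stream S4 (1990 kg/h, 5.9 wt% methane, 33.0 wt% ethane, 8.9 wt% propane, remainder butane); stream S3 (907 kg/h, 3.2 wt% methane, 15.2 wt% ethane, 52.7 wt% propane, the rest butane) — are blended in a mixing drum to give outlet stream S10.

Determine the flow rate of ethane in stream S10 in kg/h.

862.1 kg/h

ethane out = ethane in = 1930×0.035 + 1990×0.330 + 907×0.152 = 862.11 kg/h.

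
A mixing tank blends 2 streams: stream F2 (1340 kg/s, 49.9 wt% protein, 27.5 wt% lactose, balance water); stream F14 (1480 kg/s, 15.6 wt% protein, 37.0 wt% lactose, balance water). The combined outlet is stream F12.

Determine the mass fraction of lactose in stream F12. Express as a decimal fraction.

Total flow out = 1340 + 1480 = 2820 kg/s.
lactose in = 1340×0.275 + 1480×0.370 = 916.1 kg/s.
lactose mass fraction in F12 = 916.1/2820 = 0.3249.

0.3249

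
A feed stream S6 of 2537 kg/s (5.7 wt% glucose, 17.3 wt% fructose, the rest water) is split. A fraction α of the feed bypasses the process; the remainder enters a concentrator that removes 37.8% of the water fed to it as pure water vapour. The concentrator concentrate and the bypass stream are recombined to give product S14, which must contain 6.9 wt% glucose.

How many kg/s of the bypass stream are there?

1021 kg/s

All 2537×0.057 = 144.61 kg/s of glucose reaches S14, so S14 = 144.61/0.069 = 2095.8 kg/s and vapour = 441.22 kg/s.
The evaporator receives (1−α)·2537 of feed at 0.770 water and removes 0.378 of that water:
0.378×0.770×(1−α)×2537 = 441.22
(1−α) = 441.22/738.42 = 0.5975;  α = 0.4025.
Bypass flow = 0.4025×2537 = 1021.1 kg/s.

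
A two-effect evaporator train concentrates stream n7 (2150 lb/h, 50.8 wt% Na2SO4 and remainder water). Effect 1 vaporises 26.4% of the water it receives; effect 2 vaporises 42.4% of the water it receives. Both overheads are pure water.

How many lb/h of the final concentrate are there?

1541 lb/h

water in feed = 2150×0.492 = 1057.8 lb/h.
After stage 1: water left = (1−0.264)×1057.8 = 778.54; stream total = 1870.7 lb/h.
After stage 2: water left = (1−0.424)×778.54 = 448.44; final concentrate = 1540.6 lb/h.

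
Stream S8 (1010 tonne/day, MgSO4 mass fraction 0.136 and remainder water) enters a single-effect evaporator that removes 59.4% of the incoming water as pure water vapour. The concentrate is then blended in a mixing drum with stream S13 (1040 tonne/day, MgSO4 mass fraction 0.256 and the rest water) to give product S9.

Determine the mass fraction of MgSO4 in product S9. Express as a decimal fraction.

Vapour removed = 0.594×0.864×1010 = 518.35 tonne/day; concentrate = 491.65 tonne/day.
MgSO4 reaching the mixer = 137.36 (from concentrate) + 1040×0.256 = 403.6 tonne/day.
Product flow = 491.65 + 1040 = 1531.7 tonne/day; MgSO4 fraction = 0.264.

0.264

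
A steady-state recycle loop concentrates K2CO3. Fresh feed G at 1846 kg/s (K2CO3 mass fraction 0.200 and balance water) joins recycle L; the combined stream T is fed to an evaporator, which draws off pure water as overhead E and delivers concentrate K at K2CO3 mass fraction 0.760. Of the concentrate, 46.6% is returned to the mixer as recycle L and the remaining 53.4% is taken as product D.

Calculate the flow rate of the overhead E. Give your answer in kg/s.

1360 kg/s

Overall K2CO3 balance (none leaves overhead): K2CO3 in fresh feed = K2CO3 in product, i.e. 1846×0.200 = (1−0.466)·K·0.760.
K = 369.2/(0.760×0.534) = 909.72 kg/s.
Recycle L = 0.466×909.72 = 423.93 kg/s.
Combined feed T = 1846 + 423.93 = 2269.9 kg/s.
Overhead E = T − K = 2269.9 − 909.72 = 1360.2 kg/s.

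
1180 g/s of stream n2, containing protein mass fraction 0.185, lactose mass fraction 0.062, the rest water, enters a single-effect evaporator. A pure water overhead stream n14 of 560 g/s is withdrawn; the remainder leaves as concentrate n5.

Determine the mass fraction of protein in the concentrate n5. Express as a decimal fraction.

protein is not removed: 1180×0.185 = 218.3 g/s of protein enters n5.
Concentrate = 1180 − 560 = 620 g/s.
Mass fraction = 218.3/620 = 0.352.

0.352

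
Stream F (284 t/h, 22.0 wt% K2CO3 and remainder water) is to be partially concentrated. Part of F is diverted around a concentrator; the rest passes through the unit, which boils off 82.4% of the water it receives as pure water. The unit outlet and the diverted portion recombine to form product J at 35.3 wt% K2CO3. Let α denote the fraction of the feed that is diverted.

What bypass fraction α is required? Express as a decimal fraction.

All 284×0.220 = 62.48 t/h of K2CO3 reaches J, so J = 62.48/0.353 = 177 t/h and vapour = 107 t/h.
The evaporator receives (1−α)·284 of feed at 0.780 water and removes 0.824 of that water:
0.824×0.780×(1−α)×284 = 107
(1−α) = 107/182.53 = 0.5862;  α = 0.4138.

0.414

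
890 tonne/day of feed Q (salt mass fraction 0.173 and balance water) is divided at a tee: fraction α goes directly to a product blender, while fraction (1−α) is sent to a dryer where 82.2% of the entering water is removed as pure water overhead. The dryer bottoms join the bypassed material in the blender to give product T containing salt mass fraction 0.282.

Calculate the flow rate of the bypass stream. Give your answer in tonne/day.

384 tonne/day

All 890×0.173 = 153.97 tonne/day of salt reaches T, so T = 153.97/0.282 = 545.99 tonne/day and vapour = 344.01 tonne/day.
The evaporator receives (1−α)·890 of feed at 0.827 water and removes 0.822 of that water:
0.822×0.827×(1−α)×890 = 344.01
(1−α) = 344.01/605.02 = 0.5686;  α = 0.4314.
Bypass flow = 0.4314×890 = 383.95 tonne/day.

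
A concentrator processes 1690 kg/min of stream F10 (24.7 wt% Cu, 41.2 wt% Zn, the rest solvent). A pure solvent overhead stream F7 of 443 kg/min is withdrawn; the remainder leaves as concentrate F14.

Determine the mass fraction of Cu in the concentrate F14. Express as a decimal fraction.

Cu is not removed: 1690×0.247 = 417.43 kg/min of Cu enters F14.
Concentrate = 1690 − 443 = 1247 kg/min.
Mass fraction = 417.43/1247 = 0.3347.

0.3347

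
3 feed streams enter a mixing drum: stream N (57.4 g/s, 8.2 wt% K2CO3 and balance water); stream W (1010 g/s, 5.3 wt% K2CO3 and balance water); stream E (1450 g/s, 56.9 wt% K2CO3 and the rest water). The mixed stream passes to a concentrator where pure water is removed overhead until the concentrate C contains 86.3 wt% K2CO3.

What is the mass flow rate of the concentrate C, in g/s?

K2CO3 entering = 57.4×0.082 + 1010×0.053 + 1450×0.569 = 883.29 g/s.
All K2CO3 reports to C, so C = 883.29/0.863 = 1023.5 g/s.

1024 g/s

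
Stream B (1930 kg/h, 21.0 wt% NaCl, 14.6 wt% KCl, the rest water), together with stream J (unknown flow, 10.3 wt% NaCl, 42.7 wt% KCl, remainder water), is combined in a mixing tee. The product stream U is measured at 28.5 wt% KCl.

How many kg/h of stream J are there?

Let J be the unknown flow. Total out = 1930 + J.
KCl balance: 281.78 + 0.427·J = 0.285·(1930 + J)
(0.427 − 0.285)·J = 0.285×1930 − 281.78 = 268.27
J = 268.27 / 0.142 = 1889.2 kg/h

1889 kg/h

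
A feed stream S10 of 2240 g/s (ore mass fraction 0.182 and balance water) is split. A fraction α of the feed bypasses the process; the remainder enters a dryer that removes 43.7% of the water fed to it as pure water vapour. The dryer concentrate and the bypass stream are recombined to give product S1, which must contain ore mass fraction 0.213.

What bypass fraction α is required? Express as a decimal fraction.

0.593

All 2240×0.182 = 407.68 g/s of ore reaches S1, so S1 = 407.68/0.213 = 1914 g/s and vapour = 326.01 g/s.
The evaporator receives (1−α)·2240 of feed at 0.818 water and removes 0.437 of that water:
0.437×0.818×(1−α)×2240 = 326.01
(1−α) = 326.01/800.72 = 0.4071;  α = 0.5929.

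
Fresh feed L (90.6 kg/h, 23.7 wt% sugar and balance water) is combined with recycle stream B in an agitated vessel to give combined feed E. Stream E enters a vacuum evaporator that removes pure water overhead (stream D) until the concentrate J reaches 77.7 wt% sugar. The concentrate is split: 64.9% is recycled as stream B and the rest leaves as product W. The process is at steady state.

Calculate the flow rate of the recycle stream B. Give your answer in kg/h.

Overall sugar balance (none leaves overhead): sugar in fresh feed = sugar in product, i.e. 90.6×0.237 = (1−0.649)·J·0.777.
J = 21.472/(0.777×0.351) = 78.731 kg/h.
Recycle B = 0.649×78.731 = 51.097 kg/h.

51.1 kg/h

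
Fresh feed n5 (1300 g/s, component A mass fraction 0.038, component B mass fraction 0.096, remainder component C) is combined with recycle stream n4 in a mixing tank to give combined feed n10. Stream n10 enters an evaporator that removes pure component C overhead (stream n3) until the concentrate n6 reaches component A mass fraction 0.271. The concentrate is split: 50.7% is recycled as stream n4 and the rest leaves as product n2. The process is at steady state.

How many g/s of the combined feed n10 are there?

Overall component A balance (none leaves overhead): component A in fresh feed = component A in product, i.e. 1300×0.038 = (1−0.507)·n6·0.271.
n6 = 49.4/(0.271×0.493) = 369.75 g/s.
Recycle n4 = 0.507×369.75 = 187.46 g/s.
Combined feed n10 = 1300 + 187.46 = 1487.5 g/s.

1487 g/s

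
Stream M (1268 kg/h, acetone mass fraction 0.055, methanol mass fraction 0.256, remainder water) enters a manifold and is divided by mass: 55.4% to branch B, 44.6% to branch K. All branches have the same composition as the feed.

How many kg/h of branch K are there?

565.5 kg/h

Branch K flow = 0.446×1268 = 565.53 kg/h.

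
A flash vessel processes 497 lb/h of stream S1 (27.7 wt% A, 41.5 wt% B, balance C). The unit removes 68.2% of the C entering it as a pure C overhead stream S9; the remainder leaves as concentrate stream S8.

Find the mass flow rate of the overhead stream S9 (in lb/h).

C entering = 497×0.308 = 153.08 lb/h; overhead removed = 0.682×153.08 = 104.4 lb/h.

104.4 lb/h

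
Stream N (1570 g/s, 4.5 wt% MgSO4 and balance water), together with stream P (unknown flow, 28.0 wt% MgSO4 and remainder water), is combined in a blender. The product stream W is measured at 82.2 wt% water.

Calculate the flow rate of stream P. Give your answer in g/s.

2047 g/s

Let P be the unknown flow. Total out = 1570 + P.
water balance: 1499.3 + 0.720·P = 0.822·(1570 + P)
(0.720 − 0.822)·P = 0.822×1570 − 1499.3 = -208.81
P = -208.81 / -0.102 = 2047.2 g/s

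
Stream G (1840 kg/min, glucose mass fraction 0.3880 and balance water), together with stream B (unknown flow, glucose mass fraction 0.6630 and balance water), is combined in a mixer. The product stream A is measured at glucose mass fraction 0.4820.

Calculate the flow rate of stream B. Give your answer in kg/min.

Let B be the unknown flow. Total out = 1840 + B.
glucose balance: 713.92 + 0.663·B = 0.482·(1840 + B)
(0.663 − 0.482)·B = 0.482×1840 − 713.92 = 172.96
B = 172.96 / 0.181 = 955.58 kg/min

955.6 kg/min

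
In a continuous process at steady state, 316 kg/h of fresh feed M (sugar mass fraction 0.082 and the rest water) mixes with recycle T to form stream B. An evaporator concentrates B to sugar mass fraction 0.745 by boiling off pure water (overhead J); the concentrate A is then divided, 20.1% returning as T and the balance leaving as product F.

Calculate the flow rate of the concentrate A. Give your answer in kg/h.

Overall sugar balance (none leaves overhead): sugar in fresh feed = sugar in product, i.e. 316×0.082 = (1−0.201)·A·0.745.
A = 25.912/(0.745×0.799) = 43.531 kg/h.

43.53 kg/h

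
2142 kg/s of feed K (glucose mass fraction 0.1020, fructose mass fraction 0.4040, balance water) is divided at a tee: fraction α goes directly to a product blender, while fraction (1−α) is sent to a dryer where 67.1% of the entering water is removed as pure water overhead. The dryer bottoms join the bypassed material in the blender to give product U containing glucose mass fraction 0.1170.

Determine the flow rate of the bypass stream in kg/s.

1314 kg/s

All 2142×0.102 = 218.48 kg/s of glucose reaches U, so U = 218.48/0.117 = 1867.4 kg/s and vapour = 274.62 kg/s.
The evaporator receives (1−α)·2142 of feed at 0.494 water and removes 0.671 of that water:
0.671×0.494×(1−α)×2142 = 274.62
(1−α) = 274.62/710.02 = 0.3868;  α = 0.6132.
Bypass flow = 0.6132×2142 = 1313.5 kg/s.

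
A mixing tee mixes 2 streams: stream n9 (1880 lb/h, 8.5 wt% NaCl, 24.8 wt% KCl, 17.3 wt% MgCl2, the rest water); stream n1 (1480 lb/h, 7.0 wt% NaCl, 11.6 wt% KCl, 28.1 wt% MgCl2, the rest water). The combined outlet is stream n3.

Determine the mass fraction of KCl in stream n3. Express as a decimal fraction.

Total flow out = 1880 + 1480 = 3360 lb/h.
KCl in = 1880×0.248 + 1480×0.116 = 637.92 lb/h.
KCl mass fraction in n3 = 637.92/3360 = 0.1899.

0.1899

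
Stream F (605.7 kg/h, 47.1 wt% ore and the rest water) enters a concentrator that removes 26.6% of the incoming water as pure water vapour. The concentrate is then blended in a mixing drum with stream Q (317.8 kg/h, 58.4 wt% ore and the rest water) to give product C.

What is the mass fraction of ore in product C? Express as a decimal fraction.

Vapour removed = 0.266×0.529×605.7 = 85.23 kg/h; concentrate = 520.47 kg/h.
ore reaching the mixer = 285.28 (from concentrate) + 317.8×0.584 = 470.88 kg/h.
Product flow = 520.47 + 317.8 = 838.27 kg/h; ore fraction = 0.5617.

0.5617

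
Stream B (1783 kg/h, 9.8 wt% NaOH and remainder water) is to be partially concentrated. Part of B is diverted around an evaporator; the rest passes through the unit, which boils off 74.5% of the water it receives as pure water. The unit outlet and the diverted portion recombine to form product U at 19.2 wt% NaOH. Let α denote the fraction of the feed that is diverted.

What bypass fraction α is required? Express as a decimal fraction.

All 1783×0.098 = 174.73 kg/h of NaOH reaches U, so U = 174.73/0.192 = 910.07 kg/h and vapour = 872.93 kg/h.
The evaporator receives (1−α)·1783 of feed at 0.902 water and removes 0.745 of that water:
0.745×0.902×(1−α)×1783 = 872.93
(1−α) = 872.93/1198.2 = 0.7286;  α = 0.2714.

0.271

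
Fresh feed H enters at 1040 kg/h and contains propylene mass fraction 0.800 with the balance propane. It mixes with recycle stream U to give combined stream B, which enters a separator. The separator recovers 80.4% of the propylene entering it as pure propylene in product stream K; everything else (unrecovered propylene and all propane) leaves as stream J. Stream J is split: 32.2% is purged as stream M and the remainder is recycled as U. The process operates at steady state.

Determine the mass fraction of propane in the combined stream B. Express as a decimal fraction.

0.402

propane enters only via H and leaves only via the purge: 1040×0.200 = 0.322×(propane in J), and the separator passes all propane, so propane in B = propane in J = 645.96 kg/h.
propylene in B: m_A = 1040×0.800 + (1−0.322)·(1−0.804)·m_A, so m_A = 832/0.8671 = 959.51 kg/h.
B = 959.51 + 645.96 = 1605.5 kg/h.
propane fraction in B = 645.96/1605.5 = 0.402.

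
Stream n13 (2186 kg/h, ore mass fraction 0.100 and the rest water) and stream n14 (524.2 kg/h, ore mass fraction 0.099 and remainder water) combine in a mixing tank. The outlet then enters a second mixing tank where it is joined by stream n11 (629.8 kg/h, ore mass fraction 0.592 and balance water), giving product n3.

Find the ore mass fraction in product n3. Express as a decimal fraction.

0.193

Overall, product flow = 3340 kg/h.
ore in = 2186×0.100 + 524.2×0.099 + 629.8×0.592 = 643.34 kg/h.
ore fraction in n3 = 0.193.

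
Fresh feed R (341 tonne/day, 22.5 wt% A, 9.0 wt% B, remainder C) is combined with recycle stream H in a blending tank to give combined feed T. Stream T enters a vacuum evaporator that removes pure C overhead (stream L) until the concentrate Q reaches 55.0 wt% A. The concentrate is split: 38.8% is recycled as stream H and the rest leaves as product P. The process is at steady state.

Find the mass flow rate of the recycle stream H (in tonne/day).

Overall A balance (none leaves overhead): A in fresh feed = A in product, i.e. 341×0.225 = (1−0.388)·Q·0.550.
Q = 76.725/(0.550×0.612) = 227.94 tonne/day.
Recycle H = 0.388×227.94 = 88.441 tonne/day.

88.44 tonne/day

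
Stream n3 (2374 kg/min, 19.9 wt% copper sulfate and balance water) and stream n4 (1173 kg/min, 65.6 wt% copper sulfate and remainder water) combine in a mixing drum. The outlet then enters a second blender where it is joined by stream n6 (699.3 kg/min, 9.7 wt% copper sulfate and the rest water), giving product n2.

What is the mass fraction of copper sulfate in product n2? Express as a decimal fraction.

Overall, product flow = 4246.3 kg/min.
copper sulfate in = 2374×0.199 + 1173×0.656 + 699.3×0.097 = 1309.7 kg/min.
copper sulfate fraction in n2 = 0.308.

0.308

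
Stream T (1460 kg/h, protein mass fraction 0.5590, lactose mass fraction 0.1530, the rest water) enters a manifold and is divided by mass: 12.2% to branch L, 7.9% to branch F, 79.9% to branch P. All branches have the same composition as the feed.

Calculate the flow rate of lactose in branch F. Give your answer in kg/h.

17.65 kg/h

Branch F total = 0.079×1460 = 115.34 kg/h.
lactose in F = 0.153×115.34 = 17.647 kg/h.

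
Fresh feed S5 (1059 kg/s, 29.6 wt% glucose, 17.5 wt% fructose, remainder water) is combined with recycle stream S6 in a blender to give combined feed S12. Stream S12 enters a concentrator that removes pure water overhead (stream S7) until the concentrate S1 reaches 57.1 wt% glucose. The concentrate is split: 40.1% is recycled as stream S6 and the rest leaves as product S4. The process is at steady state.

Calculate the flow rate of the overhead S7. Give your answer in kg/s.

Overall glucose balance (none leaves overhead): glucose in fresh feed = glucose in product, i.e. 1059×0.296 = (1−0.401)·S1·0.571.
S1 = 313.46/(0.571×0.599) = 916.48 kg/s.
Recycle S6 = 0.401×916.48 = 367.51 kg/s.
Combined feed S12 = 1059 + 367.51 = 1426.5 kg/s.
Overhead S7 = S12 − S1 = 1426.5 − 916.48 = 510.03 kg/s.

510 kg/s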